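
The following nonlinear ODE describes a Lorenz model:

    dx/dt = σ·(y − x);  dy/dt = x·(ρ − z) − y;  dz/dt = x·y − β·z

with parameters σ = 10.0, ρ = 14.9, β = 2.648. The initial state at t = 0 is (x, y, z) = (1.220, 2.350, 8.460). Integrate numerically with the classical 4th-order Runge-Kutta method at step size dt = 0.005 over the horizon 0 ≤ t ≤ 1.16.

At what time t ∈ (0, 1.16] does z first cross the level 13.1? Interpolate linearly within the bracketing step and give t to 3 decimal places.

t = 0.414

t=0.000: state=(1.220, 2.350, 8.460)
step 1 (dt=0.005): k1=(11.300, 5.507, -19.535), k2=(11.155, 5.736, -19.322), k3=(11.165, 5.732, -19.324), k4=(11.028, 5.961, -19.111); state += dt/6·(k1+2k2+2k3+k4)
t=0.005: state=(1.276, 2.379, 8.363)
t=0.010: state=(1.330, 2.410, 8.269)
t=0.015: state=(1.384, 2.443, 8.176)
continuing one RK4 step at a time; state shown every 10 steps (Δt=0.05):
t=0.050: state=(1.740, 2.738, 7.588)
t=0.100: state=(2.256, 3.351, 6.932)
t=0.150: state=(2.861, 4.208, 6.525)
t=0.200: state=(3.622, 5.334, 6.441)
t=0.250: state=(4.585, 6.732, 6.803)
t=0.300: state=(5.766, 8.327, 7.792)
t=0.350: state=(7.112, 9.880, 9.593)
t=0.400: state=(8.449, 10.919, 12.240)
t=0.410: state=(8.689, 11.011, 12.848)
next step: t=0.415: state=(8.803, 11.039, 13.158) — z has crossed 13.1
linear interpolation between t=0.410 (12.84802) and t=0.415 (13.15805) → t≈0.414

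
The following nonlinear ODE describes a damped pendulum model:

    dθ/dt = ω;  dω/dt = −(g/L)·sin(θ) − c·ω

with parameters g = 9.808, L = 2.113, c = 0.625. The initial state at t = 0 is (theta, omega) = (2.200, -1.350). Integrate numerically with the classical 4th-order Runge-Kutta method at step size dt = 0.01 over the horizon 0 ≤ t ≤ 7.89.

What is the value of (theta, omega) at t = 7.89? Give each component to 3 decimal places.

(theta, omega) = (-0.155, 0.169)

t=0.000: state=(2.200, -1.350)
step 1 (dt=0.01): k1=(-1.350, -2.909), k2=(-1.365, -2.918), k3=(-1.365, -2.919), k4=(-1.379, -2.928); state += dt/6·(k1+2k2+2k3+k4)
t=0.010: state=(2.186, -1.379)
t=0.020: state=(2.172, -1.409)
t=0.030: state=(2.158, -1.438)
continuing one RK4 step at a time; state shown every 50 steps (Δt=0.5):
t=0.500: state=(1.139, -2.869)
t=1.000: state=(-0.378, -2.685)
t=1.500: state=(-1.183, -0.447)
t=2.000: state=(-0.894, 1.450)
t=2.500: state=(0.019, 1.863)
t=3.000: state=(0.669, 0.570)
t=3.500: state=(0.577, -0.835)
t=4.000: state=(0.015, -1.184)
t=4.500: state=(-0.409, -0.392)
t=5.000: state=(-0.358, 0.527)
t=5.500: state=(-0.004, 0.741)
t=6.000: state=(0.259, 0.234)
t=6.500: state=(0.219, -0.346)
t=7.000: state=(-0.006, -0.462)
t=7.500: state=(-0.165, -0.131)
t=7.890: state=(-0.155, 0.169)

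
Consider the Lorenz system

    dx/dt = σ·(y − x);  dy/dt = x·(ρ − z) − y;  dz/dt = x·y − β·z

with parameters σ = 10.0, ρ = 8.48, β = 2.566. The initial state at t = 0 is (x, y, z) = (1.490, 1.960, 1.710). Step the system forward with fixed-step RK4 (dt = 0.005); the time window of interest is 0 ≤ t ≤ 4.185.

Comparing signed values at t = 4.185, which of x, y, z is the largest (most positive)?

largest component: z

t=0.000: state=(1.490, 1.960, 1.710)
step 1 (dt=0.005): k1=(4.700, 8.127, -1.467), k2=(4.786, 8.192, -1.405), k3=(4.785, 8.193, -1.404), k4=(4.870, 8.259, -1.341); state += dt/6·(k1+2k2+2k3+k4)
t=0.005: state=(1.514, 2.001, 1.703)
t=0.010: state=(1.539, 2.043, 1.697)
t=0.015: state=(1.564, 2.085, 1.691)
continuing one RK4 step at a time; state shown every 40 steps (Δt=0.2):
t=0.200: state=(3.107, 4.272, 2.162)
t=0.400: state=(5.926, 7.304, 5.730)
t=0.600: state=(6.641, 5.706, 10.760)
t=0.800: state=(3.863, 2.623, 9.603)
t=1.000: state=(2.490, 2.290, 6.813)
t=1.200: state=(2.716, 3.089, 5.128)
t=1.400: state=(3.869, 4.613, 5.079)
t=1.600: state=(5.324, 5.872, 7.034)
t=1.800: state=(5.461, 5.034, 9.081)
t=2.000: state=(4.229, 3.629, 8.622)
t=2.200: state=(3.495, 3.379, 7.158)
t=2.400: state=(3.682, 3.951, 6.299)
t=2.600: state=(4.400, 4.792, 6.577)
t=2.800: state=(4.968, 5.079, 7.681)
t=3.000: state=(4.770, 4.504, 8.305)
t=3.200: state=(4.194, 3.953, 7.876)
t=3.400: state=(3.949, 3.951, 7.172)
t=3.600: state=(4.152, 4.328, 6.904)
t=3.800: state=(4.524, 4.683, 7.230)
t=4.000: state=(4.673, 4.651, 7.738)
t=4.185: state=(4.502, 4.363, 7.863)
compare at T: x=4.502, y=4.363, z=7.863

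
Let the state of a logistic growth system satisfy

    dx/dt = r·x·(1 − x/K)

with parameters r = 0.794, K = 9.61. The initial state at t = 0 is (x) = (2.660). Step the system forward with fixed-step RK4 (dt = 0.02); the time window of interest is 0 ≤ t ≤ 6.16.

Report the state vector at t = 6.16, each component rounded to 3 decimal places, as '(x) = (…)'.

(x) = (9.425)

t=0.000: state=(2.660)
step 1 (dt=0.02): k1=(1.527), k2=(1.533), k3=(1.533), k4=(1.538); state += dt/6·(k1+2k2+2k3+k4)
t=0.020: state=(2.691)
t=0.040: state=(2.722)
t=0.060: state=(2.753)
continuing one RK4 step at a time; state shown every 10 steps (Δt=0.2):
t=0.200: state=(2.976)
t=0.400: state=(3.312)
t=0.600: state=(3.664)
t=0.800: state=(4.030)
t=1.000: state=(4.406)
t=1.200: state=(4.787)
t=1.400: state=(5.168)
t=1.600: state=(5.544)
t=1.800: state=(5.911)
t=2.000: state=(6.265)
t=2.200: state=(6.603)
t=2.400: state=(6.921)
t=2.600: state=(7.217)
t=2.800: state=(7.491)
t=3.000: state=(7.742)
t=3.200: state=(7.969)
t=3.400: state=(8.174)
t=3.600: state=(8.357)
t=3.800: state=(8.521)
t=4.000: state=(8.665)
t=4.200: state=(8.792)
t=4.400: state=(8.903)
t=4.600: state=(9.000)
t=4.800: state=(9.085)
t=5.000: state=(9.158)
t=5.200: state=(9.222)
t=5.400: state=(9.277)
t=5.600: state=(9.324)
t=5.800: state=(9.365)
t=6.000: state=(9.400)
t=6.160: state=(9.425)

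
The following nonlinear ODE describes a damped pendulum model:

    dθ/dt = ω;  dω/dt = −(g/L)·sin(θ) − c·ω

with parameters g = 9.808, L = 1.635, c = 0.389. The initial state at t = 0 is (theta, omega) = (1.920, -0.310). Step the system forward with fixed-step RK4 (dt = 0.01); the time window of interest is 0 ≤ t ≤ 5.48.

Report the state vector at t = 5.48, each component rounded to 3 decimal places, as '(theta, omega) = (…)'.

t=0.000: state=(1.920, -0.310)
step 1 (dt=0.01): k1=(-0.310, -5.516), k2=(-0.338, -5.509), k3=(-0.338, -5.509), k4=(-0.365, -5.502); state += dt/6·(k1+2k2+2k3+k4)
t=0.010: state=(1.917, -0.365)
t=0.020: state=(1.913, -0.420)
t=0.030: state=(1.908, -0.475)
continuing one RK4 step at a time; state shown every 20 steps (Δt=0.2):
t=0.200: state=(1.749, -1.394)
t=0.400: state=(1.365, -2.437)
t=0.600: state=(0.788, -3.262)
t=0.800: state=(0.099, -3.503)
t=1.000: state=(-0.560, -2.967)
t=1.200: state=(-1.053, -1.904)
t=1.400: state=(-1.312, -0.687)
t=1.600: state=(-1.330, 0.488)
t=1.800: state=(-1.124, 1.543)
t=2.000: state=(-0.729, 2.352)
t=2.200: state=(-0.215, 2.697)
t=2.400: state=(0.308, 2.433)
t=2.600: state=(0.725, 1.670)
t=2.800: state=(0.961, 0.671)
t=3.000: state=(0.992, -0.346)
t=3.200: state=(0.830, -1.241)
t=3.400: state=(0.513, -1.871)
t=3.600: state=(0.110, -2.084)
t=3.800: state=(-0.288, -1.818)
t=4.000: state=(-0.592, -1.179)
t=4.200: state=(-0.748, -0.361)
t=4.400: state=(-0.737, 0.457)
t=4.600: state=(-0.574, 1.135)
t=4.800: state=(-0.301, 1.543)
t=5.000: state=(0.019, 1.587)
t=5.200: state=(0.310, 1.272)
t=5.400: state=(0.511, 0.706)
t=5.480: state=(0.557, 0.443)

(theta, omega) = (0.557, 0.443)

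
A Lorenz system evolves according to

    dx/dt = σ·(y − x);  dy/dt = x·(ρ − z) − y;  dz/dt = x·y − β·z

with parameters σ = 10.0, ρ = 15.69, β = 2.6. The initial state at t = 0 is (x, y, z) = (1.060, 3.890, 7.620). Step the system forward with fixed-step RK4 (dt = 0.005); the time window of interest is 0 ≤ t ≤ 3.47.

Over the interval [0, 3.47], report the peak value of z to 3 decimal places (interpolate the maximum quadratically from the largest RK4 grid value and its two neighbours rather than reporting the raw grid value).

t=0.000: state=(1.060, 3.890, 7.620)
step 1 (dt=0.005): k1=(28.300, 4.664, -15.689), k2=(27.709, 5.268, -15.298), k3=(27.739, 5.253, -15.305), k4=(27.176, 5.849, -14.919); state += dt/6·(k1+2k2+2k3+k4)
t=0.005: state=(1.199, 3.916, 7.543)
t=0.010: state=(1.332, 3.948, 7.471)
t=0.015: state=(1.460, 3.986, 7.402)
continuing one RK4 step at a time; state shown every 40 steps (Δt=0.2):
t=0.200: state=(5.684, 8.446, 8.021)
t=0.400: state=(10.106, 9.815, 19.179)
t=0.600: state=(4.721, 1.974, 17.628)
t=0.800: state=(2.276, 2.230, 11.314)
t=1.000: state=(3.612, 4.996, 8.288)
t=1.200: state=(7.801, 10.179, 12.194)
t=1.400: state=(8.330, 5.982, 19.833)
t=1.600: state=(3.716, 2.447, 14.903)
t=1.800: state=(3.297, 3.936, 10.368)
t=2.000: state=(5.970, 7.918, 10.486)
t=2.200: state=(8.813, 8.659, 17.572)
t=2.400: state=(5.499, 3.578, 17.032)
t=2.600: state=(3.681, 3.735, 12.305)
t=2.800: state=(5.219, 6.611, 10.807)
t=3.000: state=(8.084, 8.880, 15.381)
t=3.200: state=(6.657, 4.961, 17.607)
t=3.400: state=(4.306, 3.926, 13.726)
t=3.470: state=(4.235, 4.399, 12.566)
largest grid value and its neighbours: z(0.465)=20.91645, z(0.470)=20.92594, z(0.475)=20.91926
parabola through these three points peaks at t≈0.470 with z≈20.92600

max z = 20.926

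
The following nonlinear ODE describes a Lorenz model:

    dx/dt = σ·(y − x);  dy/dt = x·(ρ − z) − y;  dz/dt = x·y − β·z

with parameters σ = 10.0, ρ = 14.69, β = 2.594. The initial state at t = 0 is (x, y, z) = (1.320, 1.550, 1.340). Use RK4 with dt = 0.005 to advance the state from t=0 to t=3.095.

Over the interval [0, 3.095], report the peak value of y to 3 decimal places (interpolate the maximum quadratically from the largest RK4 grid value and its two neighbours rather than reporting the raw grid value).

max y = 13.796

t=0.000: state=(1.320, 1.550, 1.340)
step 1 (dt=0.005): k1=(2.300, 16.072, -1.430), k2=(2.644, 16.113, -1.359), k3=(2.637, 16.124, -1.357), k4=(2.974, 16.176, -1.284); state += dt/6·(k1+2k2+2k3+k4)
t=0.005: state=(1.333, 1.631, 1.333)
t=0.010: state=(1.350, 1.712, 1.327)
t=0.015: state=(1.369, 1.794, 1.322)
continuing one RK4 step at a time; state shown every 20 steps (Δt=0.1):
t=0.100: state=(2.131, 3.488, 1.407)
t=0.200: state=(4.128, 6.853, 2.506)
t=0.300: state=(7.642, 11.798, 6.888)
t=0.400: state=(11.258, 13.253, 16.706)
t=0.500: state=(10.001, 5.742, 22.541)
t=0.600: state=(5.015, 0.415, 19.171)
t=0.700: state=(1.702, -0.381, 14.759)
t=0.800: state=(0.438, -0.222, 11.360)
t=0.900: state=(0.067, -0.114, 8.761)
t=1.000: state=(-0.040, -0.103, 6.759)
t=1.100: state=(-0.094, -0.150, 5.216)
t=1.200: state=(-0.166, -0.259, 4.026)
t=1.300: state=(-0.297, -0.475, 3.114)
t=1.400: state=(-0.550, -0.898, 2.428)
t=1.500: state=(-1.049, -1.739, 1.965)
t=1.600: state=(-2.038, -3.400, 1.862)
t=1.700: state=(-3.956, -6.531, 2.744)
t=1.800: state=(-7.283, -11.258, 6.617)
t=1.900: state=(-10.918, -13.250, 15.754)
t=2.000: state=(-10.232, -6.544, 22.216)
t=2.100: state=(-5.499, -0.865, 19.465)
t=2.200: state=(-2.057, 0.175, 15.076)
t=2.300: state=(-0.690, 0.024, 11.617)
t=2.400: state=(-0.310, -0.162, 8.965)
t=2.500: state=(-0.275, -0.325, 6.923)
t=2.600: state=(-0.386, -0.558, 5.354)
t=2.700: state=(-0.637, -0.981, 4.165)
t=2.800: state=(-1.124, -1.788, 3.319)
t=2.900: state=(-2.061, -3.335, 2.917)
t=3.000: state=(-3.830, -6.181, 3.482)
t=3.095: state=(-6.673, -10.253, 6.414)
largest grid value and its neighbours: y(0.365)=13.78575, y(0.370)=13.79573, y(0.375)=13.77831
parabola through these three points peaks at t≈0.369 with y≈13.79598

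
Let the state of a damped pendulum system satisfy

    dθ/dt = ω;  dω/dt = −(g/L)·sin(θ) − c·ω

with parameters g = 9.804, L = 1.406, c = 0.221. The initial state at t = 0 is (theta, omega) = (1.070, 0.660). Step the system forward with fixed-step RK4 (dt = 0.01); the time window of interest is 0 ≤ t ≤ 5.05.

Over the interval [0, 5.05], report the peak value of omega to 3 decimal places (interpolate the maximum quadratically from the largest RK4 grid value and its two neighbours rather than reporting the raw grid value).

max omega = 2.264

t=0.000: state=(1.070, 0.660)
step 1 (dt=0.01): k1=(0.660, -6.263), k2=(0.629, -6.267), k3=(0.629, -6.266), k4=(0.597, -6.270); state += dt/6·(k1+2k2+2k3+k4)
t=0.010: state=(1.076, 0.597)
t=0.020: state=(1.082, 0.535)
t=0.030: state=(1.087, 0.472)
continuing one RK4 step at a time; state shown every 20 steps (Δt=0.2):
t=0.200: state=(1.077, -0.581)
t=0.400: state=(0.847, -1.686)
t=0.600: state=(0.427, -2.430)
t=0.800: state=(-0.084, -2.555)
t=1.000: state=(-0.550, -2.010)
t=1.200: state=(-0.858, -1.025)
t=1.400: state=(-0.950, 0.107)
t=1.600: state=(-0.820, 1.172)
t=1.800: state=(-0.499, 1.967)
t=2.000: state=(-0.066, 2.264)
t=2.200: state=(0.365, 1.956)
t=2.400: state=(0.684, 1.174)
t=2.600: state=(0.820, 0.175)
t=2.800: state=(0.755, -0.815)
t=3.000: state=(0.508, -1.596)
t=3.200: state=(0.144, -1.968)
t=3.400: state=(-0.243, -1.810)
t=3.600: state=(-0.549, -1.193)
t=3.800: state=(-0.704, -0.326)
t=4.000: state=(-0.678, 0.573)
t=4.200: state=(-0.485, 1.309)
t=4.400: state=(-0.177, 1.701)
t=4.600: state=(0.164, 1.633)
t=4.800: state=(0.448, 1.141)
t=5.000: state=(0.604, 0.392)
t=5.050: state=(0.618, 0.189)
largest grid value and its neighbours: omega(1.990)=2.26377, omega(2.000)=2.26418, omega(2.010)=2.26302
parabola through these three points peaks at t≈1.998 with omega≈2.26423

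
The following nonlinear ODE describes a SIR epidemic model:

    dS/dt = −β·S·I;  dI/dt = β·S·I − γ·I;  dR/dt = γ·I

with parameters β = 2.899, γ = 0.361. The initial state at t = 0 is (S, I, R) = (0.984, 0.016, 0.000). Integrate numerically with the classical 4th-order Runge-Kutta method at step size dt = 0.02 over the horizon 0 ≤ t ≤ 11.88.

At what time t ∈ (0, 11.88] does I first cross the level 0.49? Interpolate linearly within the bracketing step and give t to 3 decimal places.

t=0.000: state=(0.984, 0.016, 0.000)
step 1 (dt=0.02): k1=(-0.046, 0.040, 0.006), k2=(-0.047, 0.041, 0.006), k3=(-0.047, 0.041, 0.006), k4=(-0.048, 0.042, 0.006); state += dt/6·(k1+2k2+2k3+k4)
t=0.020: state=(0.983, 0.017, 0.000)
t=0.040: state=(0.982, 0.018, 0.000)
t=0.060: state=(0.981, 0.019, 0.000)
continuing one RK4 step at a time; state shown every 25 steps (Δt=0.5):
t=0.500: state=(0.940, 0.054, 0.006)
t=1.000: state=(0.813, 0.164, 0.024)
t=1.500: state=(0.556, 0.373, 0.071)
t=1.760: state=(0.401, 0.487, 0.112)
next step: t=1.780: state=(0.390, 0.495, 0.115) — I has crossed 0.49
linear interpolation between t=1.760 (0.48693) and t=1.780 (0.49465) → t≈1.768

t = 1.768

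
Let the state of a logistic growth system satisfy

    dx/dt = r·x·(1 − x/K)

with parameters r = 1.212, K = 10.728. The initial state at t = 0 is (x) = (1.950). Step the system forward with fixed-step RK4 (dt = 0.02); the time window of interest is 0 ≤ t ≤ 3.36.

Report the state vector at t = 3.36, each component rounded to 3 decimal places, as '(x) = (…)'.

(x) = (9.964)

t=0.000: state=(1.950)
step 1 (dt=0.02): k1=(1.934), k2=(1.949), k3=(1.949), k4=(1.964); state += dt/6·(k1+2k2+2k3+k4)
t=0.020: state=(1.989)
t=0.040: state=(2.029)
t=0.060: state=(2.069)
continuing one RK4 step at a time; state shown every 10 steps (Δt=0.2):
t=0.200: state=(2.367)
t=0.400: state=(2.844)
t=0.600: state=(3.378)
t=0.800: state=(3.963)
t=1.000: state=(4.585)
t=1.200: state=(5.230)
t=1.400: state=(5.878)
t=1.600: state=(6.512)
t=1.800: state=(7.114)
t=2.000: state=(7.670)
t=2.200: state=(8.171)
t=2.400: state=(8.613)
t=2.600: state=(8.995)
t=2.800: state=(9.319)
t=3.000: state=(9.590)
t=3.200: state=(9.814)
t=3.360: state=(9.964)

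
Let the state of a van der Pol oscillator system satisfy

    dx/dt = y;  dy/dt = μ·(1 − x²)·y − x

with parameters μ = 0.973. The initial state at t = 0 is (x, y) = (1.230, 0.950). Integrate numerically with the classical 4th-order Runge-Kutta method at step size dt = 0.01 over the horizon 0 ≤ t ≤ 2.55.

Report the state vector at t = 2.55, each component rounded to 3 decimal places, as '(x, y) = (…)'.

(x, y) = (-0.881, -2.475)

t=0.000: state=(1.230, 0.950)
step 1 (dt=0.01): k1=(0.950, -1.704), k2=(0.941, -1.715), k3=(0.941, -1.715), k4=(0.933, -1.726); state += dt/6·(k1+2k2+2k3+k4)
t=0.010: state=(1.239, 0.933)
t=0.020: state=(1.249, 0.915)
t=0.030: state=(1.258, 0.898)
continuing one RK4 step at a time; state shown every 10 steps (Δt=0.1):
t=0.100: state=(1.316, 0.770)
t=0.200: state=(1.384, 0.581)
t=0.300: state=(1.432, 0.394)
t=0.400: state=(1.463, 0.216)
t=0.500: state=(1.476, 0.054)
t=0.600: state=(1.474, -0.091)
t=0.700: state=(1.459, -0.220)
t=0.800: state=(1.431, -0.335)
t=0.900: state=(1.392, -0.439)
t=1.000: state=(1.343, -0.535)
t=1.100: state=(1.285, -0.625)
t=1.200: state=(1.218, -0.713)
t=1.300: state=(1.142, -0.803)
t=1.400: state=(1.057, -0.895)
t=1.500: state=(0.963, -0.994)
t=1.600: state=(0.858, -1.103)
t=1.700: state=(0.742, -1.224)
t=1.800: state=(0.613, -1.359)
t=1.900: state=(0.470, -1.512)
t=2.000: state=(0.310, -1.682)
t=2.100: state=(0.133, -1.868)
t=2.200: state=(-0.064, -2.062)
t=2.300: state=(-0.280, -2.248)
t=2.400: state=(-0.512, -2.399)
t=2.500: state=(-0.757, -2.476)
t=2.550: state=(-0.881, -2.475)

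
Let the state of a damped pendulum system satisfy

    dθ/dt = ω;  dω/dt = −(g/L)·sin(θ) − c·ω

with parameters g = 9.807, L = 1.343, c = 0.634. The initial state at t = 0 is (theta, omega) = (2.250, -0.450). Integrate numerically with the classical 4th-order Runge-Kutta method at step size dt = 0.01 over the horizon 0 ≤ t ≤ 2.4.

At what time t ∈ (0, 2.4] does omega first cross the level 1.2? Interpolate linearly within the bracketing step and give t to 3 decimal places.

t=0.000: state=(2.250, -0.450)
step 1 (dt=0.01): k1=(-0.450, -5.396), k2=(-0.477, -5.390), k3=(-0.477, -5.390), k4=(-0.504, -5.384); state += dt/6·(k1+2k2+2k3+k4)
t=0.010: state=(2.245, -0.504)
t=0.020: state=(2.240, -0.558)
t=0.030: state=(2.234, -0.611)
continuing one RK4 step at a time; state shown every 10 steps (Δt=0.1):
t=0.100: state=(2.178, -0.987)
t=0.200: state=(2.052, -1.529)
t=0.300: state=(1.872, -2.088)
t=0.400: state=(1.635, -2.653)
t=0.500: state=(1.342, -3.193)
t=0.600: state=(0.999, -3.646)
t=0.700: state=(0.618, -3.931)
t=0.800: state=(0.221, -3.975)
t=0.900: state=(-0.167, -3.746)
t=1.000: state=(-0.520, -3.275)
t=1.100: state=(-0.817, -2.633)
t=1.200: state=(-1.044, -1.902)
t=1.300: state=(-1.196, -1.147)
t=1.400: state=(-1.274, -0.407)
t=1.500: state=(-1.279, 0.296)
t=1.600: state=(-1.216, 0.950)
t=1.640: state=(-1.173, 1.195)
next step: t=1.650: state=(-1.161, 1.254) — omega has crossed 1.2
linear interpolation between t=1.640 (1.19464) and t=1.650 (1.25403) → t≈1.641

t = 1.641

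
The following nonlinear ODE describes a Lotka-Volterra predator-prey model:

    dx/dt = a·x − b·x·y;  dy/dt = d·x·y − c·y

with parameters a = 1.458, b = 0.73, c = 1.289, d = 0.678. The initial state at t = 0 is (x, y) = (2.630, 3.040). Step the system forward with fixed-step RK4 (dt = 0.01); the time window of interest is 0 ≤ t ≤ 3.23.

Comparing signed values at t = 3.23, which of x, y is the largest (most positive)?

t=0.000: state=(2.630, 3.040)
step 1 (dt=0.01): k1=(-2.002, 1.502), k2=(-2.009, 1.485), k3=(-2.009, 1.485), k4=(-2.015, 1.468); state += dt/6·(k1+2k2+2k3+k4)
t=0.010: state=(2.610, 3.055)
t=0.020: state=(2.590, 3.069)
t=0.030: state=(2.569, 3.084)
continuing one RK4 step at a time; state shown every 20 steps (Δt=0.2):
t=0.200: state=(2.218, 3.264)
t=0.400: state=(1.832, 3.317)
t=0.600: state=(1.520, 3.214)
t=0.800: state=(1.291, 3.002)
t=1.000: state=(1.137, 2.733)
t=1.200: state=(1.042, 2.447)
t=1.400: state=(0.996, 2.170)
t=1.600: state=(0.990, 1.918)
t=1.800: state=(1.018, 1.698)
t=2.000: state=(1.079, 1.512)
t=2.200: state=(1.171, 1.360)
t=2.400: state=(1.297, 1.242)
t=2.600: state=(1.458, 1.156)
t=2.800: state=(1.655, 1.103)
t=3.000: state=(1.890, 1.084)
t=3.200: state=(2.158, 1.101)
t=3.230: state=(2.200, 1.108)
compare at T: x=2.200, y=1.108

largest component: x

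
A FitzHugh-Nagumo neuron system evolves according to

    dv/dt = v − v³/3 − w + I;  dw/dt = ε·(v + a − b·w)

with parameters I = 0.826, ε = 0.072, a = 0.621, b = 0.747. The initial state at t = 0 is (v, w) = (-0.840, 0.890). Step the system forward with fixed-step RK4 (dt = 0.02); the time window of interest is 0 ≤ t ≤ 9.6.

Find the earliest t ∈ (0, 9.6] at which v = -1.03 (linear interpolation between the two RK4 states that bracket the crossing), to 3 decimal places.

t=0.000: state=(-0.840, 0.890)
step 1 (dt=0.02): k1=(-0.706, -0.064), k2=(-0.708, -0.064), k3=(-0.708, -0.064), k4=(-0.709, -0.065); state += dt/6·(k1+2k2+2k3+k4)
t=0.020: state=(-0.854, 0.889)
t=0.040: state=(-0.868, 0.887)
t=0.060: state=(-0.883, 0.886)
t=0.260: state=(-1.026, 0.872)
next step: t=0.280: state=(-1.040, 0.870) — v has crossed -1.03
linear interpolation between t=0.260 (-1.02583) and t=0.280 (-1.04005) → t≈0.266

t = 0.266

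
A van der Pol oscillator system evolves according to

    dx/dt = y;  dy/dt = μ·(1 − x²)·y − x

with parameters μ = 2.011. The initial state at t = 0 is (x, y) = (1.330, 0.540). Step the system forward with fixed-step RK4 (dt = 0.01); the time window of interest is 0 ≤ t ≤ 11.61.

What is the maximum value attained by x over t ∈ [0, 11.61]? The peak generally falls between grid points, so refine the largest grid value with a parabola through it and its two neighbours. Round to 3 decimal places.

t=0.000: state=(1.330, 0.540)
step 1 (dt=0.01): k1=(0.540, -2.165), k2=(0.529, -2.159), k3=(0.529, -2.158), k4=(0.518, -2.152); state += dt/6·(k1+2k2+2k3+k4)
t=0.010: state=(1.335, 0.518)
t=0.020: state=(1.340, 0.497)
t=0.030: state=(1.345, 0.476)
continuing one RK4 step at a time; state shown every 50 steps (Δt=0.5):
t=0.500: state=(1.379, -0.235)
t=1.000: state=(1.163, -0.610)
t=1.500: state=(0.741, -1.164)
t=2.000: state=(-0.203, -2.956)
t=2.500: state=(-1.801, -1.732)
t=3.000: state=(-1.987, 0.219)
t=3.500: state=(-1.833, 0.357)
t=4.000: state=(-1.636, 0.432)
t=4.500: state=(-1.393, 0.555)
t=5.000: state=(-1.057, 0.829)
t=5.500: state=(-0.475, 1.680)
t=6.000: state=(0.914, 3.830)
t=6.500: state=(2.004, 0.324)
t=7.000: state=(1.940, -0.305)
t=7.500: state=(1.767, -0.382)
t=8.000: state=(1.556, -0.467)
t=8.500: state=(1.288, -0.626)
t=9.000: state=(0.893, -1.019)
t=9.500: state=(0.116, -2.385)
t=10.000: state=(-1.545, -2.915)
t=10.500: state=(-2.016, 0.111)
t=11.000: state=(-1.883, 0.339)
t=11.500: state=(-1.696, 0.408)
t=11.610: state=(-1.650, 0.426)
largest grid value and its neighbours: x(6.600)=2.01982, x(6.610)=2.01996, x(6.620)=2.01990
parabola through these three points peaks at t≈6.612 with x≈2.01997

max x = 2.020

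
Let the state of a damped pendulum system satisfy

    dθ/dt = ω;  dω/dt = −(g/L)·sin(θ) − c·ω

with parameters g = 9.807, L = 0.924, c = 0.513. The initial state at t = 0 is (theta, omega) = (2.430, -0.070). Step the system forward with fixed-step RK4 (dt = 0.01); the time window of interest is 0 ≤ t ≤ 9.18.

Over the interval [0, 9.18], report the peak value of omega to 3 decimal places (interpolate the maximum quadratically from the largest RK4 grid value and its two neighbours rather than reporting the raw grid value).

t=0.000: state=(2.430, -0.070)
step 1 (dt=0.01): k1=(-0.070, -6.895), k2=(-0.104, -6.880), k3=(-0.104, -6.882), k4=(-0.139, -6.868); state += dt/6·(k1+2k2+2k3+k4)
t=0.010: state=(2.429, -0.139)
t=0.020: state=(2.427, -0.207)
t=0.030: state=(2.425, -0.276)
continuing one RK4 step at a time; state shown every 50 steps (Δt=0.5):
t=0.500: state=(1.480, -3.938)
t=1.000: state=(-0.915, -3.829)
t=1.500: state=(-1.444, 1.594)
t=2.000: state=(0.213, 3.831)
t=2.500: state=(1.134, -0.524)
t=3.000: state=(-0.001, -3.090)
t=3.500: state=(-0.866, 0.153)
t=4.000: state=(-0.035, 2.412)
t=4.500: state=(0.665, -0.087)
t=5.000: state=(0.018, -1.872)
t=5.500: state=(-0.512, 0.123)
t=6.000: state=(0.010, 1.446)
t=6.500: state=(0.395, -0.175)
t=7.000: state=(-0.034, -1.108)
t=7.500: state=(-0.302, 0.214)
t=8.000: state=(0.049, 0.842)
t=8.500: state=(0.230, -0.233)
t=9.000: state=(-0.057, -0.632)
t=9.180: state=(-0.150, -0.379)
largest grid value and its neighbours: omega(1.890)=4.05131, omega(1.900)=4.05207, omega(1.910)=4.04861
parabola through these three points peaks at t≈1.897 with omega≈4.05229

max omega = 4.052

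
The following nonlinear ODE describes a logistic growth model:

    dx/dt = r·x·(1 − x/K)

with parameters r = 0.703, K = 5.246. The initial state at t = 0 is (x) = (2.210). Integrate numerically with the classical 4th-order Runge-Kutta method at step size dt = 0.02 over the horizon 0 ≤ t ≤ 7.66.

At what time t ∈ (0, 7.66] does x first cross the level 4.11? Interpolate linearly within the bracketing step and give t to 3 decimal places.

t=0.000: state=(2.210)
step 1 (dt=0.02): k1=(0.899), k2=(0.900), k3=(0.900), k4=(0.901); state += dt/6·(k1+2k2+2k3+k4)
t=0.020: state=(2.228)
t=0.040: state=(2.246)
t=0.060: state=(2.264)
continuing one RK4 step at a time; state shown every 25 steps (Δt=0.5):
t=0.500: state=(2.668)
t=1.000: state=(3.122)
t=1.500: state=(3.548)
t=2.000: state=(3.924)
t=2.280: state=(4.109)
next step: t=2.300: state=(4.122) — x has crossed 4.11
linear interpolation between t=2.280 (4.10945) and t=2.300 (4.12192) → t≈2.281

t = 2.281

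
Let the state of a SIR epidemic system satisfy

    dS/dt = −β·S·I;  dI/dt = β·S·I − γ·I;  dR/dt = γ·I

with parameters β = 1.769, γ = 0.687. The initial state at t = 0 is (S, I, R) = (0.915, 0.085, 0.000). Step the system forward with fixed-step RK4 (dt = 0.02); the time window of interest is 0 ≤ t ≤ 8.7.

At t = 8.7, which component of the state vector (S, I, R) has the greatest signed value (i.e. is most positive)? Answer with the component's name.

t=0.000: state=(0.915, 0.085, 0.000)
step 1 (dt=0.02): k1=(-0.138, 0.079, 0.058), k2=(-0.139, 0.080, 0.059), k3=(-0.139, 0.080, 0.059), k4=(-0.140, 0.080, 0.059); state += dt/6·(k1+2k2+2k3+k4)
t=0.020: state=(0.912, 0.087, 0.001)
t=0.040: state=(0.909, 0.088, 0.002)
t=0.060: state=(0.907, 0.090, 0.004)
continuing one RK4 step at a time; state shown every 25 steps (Δt=0.5):
t=0.500: state=(0.832, 0.131, 0.037)
t=1.000: state=(0.724, 0.185, 0.091)
t=1.500: state=(0.601, 0.236, 0.163)
t=2.000: state=(0.480, 0.270, 0.251)
t=2.500: state=(0.376, 0.279, 0.346)
t=3.000: state=(0.295, 0.265, 0.440)
t=3.500: state=(0.236, 0.238, 0.526)
t=4.000: state=(0.194, 0.204, 0.602)
t=4.500: state=(0.165, 0.169, 0.666)
t=5.000: state=(0.144, 0.137, 0.719)
t=5.500: state=(0.129, 0.110, 0.761)
t=6.000: state=(0.118, 0.087, 0.795)
t=6.500: state=(0.110, 0.068, 0.821)
t=7.000: state=(0.105, 0.053, 0.842)
t=7.500: state=(0.100, 0.041, 0.858)
t=8.000: state=(0.097, 0.032, 0.871)
t=8.500: state=(0.095, 0.025, 0.881)
t=8.700: state=(0.094, 0.022, 0.884)
compare at T: S=0.094, I=0.022, R=0.884

largest component: R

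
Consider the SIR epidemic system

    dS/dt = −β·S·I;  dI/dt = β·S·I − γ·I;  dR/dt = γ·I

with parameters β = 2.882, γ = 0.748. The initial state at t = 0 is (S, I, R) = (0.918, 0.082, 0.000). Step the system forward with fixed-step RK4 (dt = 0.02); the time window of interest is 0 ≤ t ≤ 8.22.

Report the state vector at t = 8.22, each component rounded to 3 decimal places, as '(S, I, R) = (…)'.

t=0.000: state=(0.918, 0.082, 0.000)
step 1 (dt=0.02): k1=(-0.217, 0.156, 0.061), k2=(-0.221, 0.158, 0.062), k3=(-0.221, 0.158, 0.063), k4=(-0.224, 0.161, 0.064); state += dt/6·(k1+2k2+2k3+k4)
t=0.020: state=(0.914, 0.085, 0.001)
t=0.040: state=(0.909, 0.088, 0.003)
t=0.060: state=(0.904, 0.092, 0.004)
continuing one RK4 step at a time; state shown every 25 steps (Δt=0.5):
t=0.500: state=(0.760, 0.191, 0.049)
t=1.000: state=(0.520, 0.332, 0.148)
t=1.500: state=(0.301, 0.410, 0.289)
t=2.000: state=(0.167, 0.391, 0.442)
t=2.500: state=(0.100, 0.324, 0.576)
t=3.000: state=(0.066, 0.251, 0.683)
t=3.500: state=(0.048, 0.187, 0.765)
t=4.000: state=(0.038, 0.137, 0.825)
t=4.500: state=(0.032, 0.099, 0.869)
t=5.000: state=(0.029, 0.071, 0.900)
t=5.500: state=(0.026, 0.051, 0.923)
t=6.000: state=(0.025, 0.036, 0.939)
t=6.500: state=(0.024, 0.026, 0.951)
t=7.000: state=(0.023, 0.018, 0.959)
t=7.500: state=(0.022, 0.013, 0.965)
t=8.000: state=(0.022, 0.009, 0.969)
t=8.220: state=(0.022, 0.008, 0.970)

(S, I, R) = (0.022, 0.008, 0.970)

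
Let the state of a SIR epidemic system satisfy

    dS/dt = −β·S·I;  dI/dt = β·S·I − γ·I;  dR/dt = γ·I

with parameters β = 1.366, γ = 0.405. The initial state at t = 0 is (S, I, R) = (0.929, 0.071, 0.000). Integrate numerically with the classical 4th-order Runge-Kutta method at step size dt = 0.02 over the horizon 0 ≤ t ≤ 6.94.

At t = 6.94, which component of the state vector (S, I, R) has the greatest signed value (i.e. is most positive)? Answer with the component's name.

largest component: R

t=0.000: state=(0.929, 0.071, 0.000)
step 1 (dt=0.02): k1=(-0.090, 0.061, 0.029), k2=(-0.091, 0.062, 0.029), k3=(-0.091, 0.062, 0.029), k4=(-0.091, 0.062, 0.029); state += dt/6·(k1+2k2+2k3+k4)
t=0.020: state=(0.927, 0.072, 0.001)
t=0.040: state=(0.925, 0.073, 0.001)
t=0.060: state=(0.923, 0.075, 0.002)
continuing one RK4 step at a time; state shown every 25 steps (Δt=0.5):
t=0.500: state=(0.875, 0.107, 0.018)
t=1.000: state=(0.800, 0.156, 0.044)
t=1.500: state=(0.706, 0.213, 0.082)
t=2.000: state=(0.598, 0.271, 0.131)
t=2.500: state=(0.488, 0.321, 0.191)
t=3.000: state=(0.387, 0.353, 0.259)
t=3.500: state=(0.303, 0.365, 0.333)
t=4.000: state=(0.236, 0.358, 0.406)
t=4.500: state=(0.186, 0.337, 0.477)
t=5.000: state=(0.149, 0.309, 0.542)
t=5.500: state=(0.122, 0.276, 0.601)
t=6.000: state=(0.102, 0.244, 0.654)
t=6.500: state=(0.088, 0.212, 0.700)
t=6.940: state=(0.078, 0.187, 0.736)
compare at T: S=0.078, I=0.187, R=0.736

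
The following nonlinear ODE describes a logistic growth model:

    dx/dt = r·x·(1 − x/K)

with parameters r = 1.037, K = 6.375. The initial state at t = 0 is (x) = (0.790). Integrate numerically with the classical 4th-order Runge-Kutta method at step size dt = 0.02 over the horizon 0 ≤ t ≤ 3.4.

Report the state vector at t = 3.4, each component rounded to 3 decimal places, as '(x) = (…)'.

t=0.000: state=(0.790)
step 1 (dt=0.02): k1=(0.718), k2=(0.723), k3=(0.723), k4=(0.729); state += dt/6·(k1+2k2+2k3+k4)
t=0.020: state=(0.804)
t=0.040: state=(0.819)
t=0.060: state=(0.834)
continuing one RK4 step at a time; state shown every 10 steps (Δt=0.2):
t=0.200: state=(0.945)
t=0.400: state=(1.124)
t=0.600: state=(1.330)
t=0.800: state=(1.561)
t=1.000: state=(1.818)
t=1.200: state=(2.099)
t=1.400: state=(2.401)
t=1.600: state=(2.718)
t=1.800: state=(3.045)
t=2.000: state=(3.376)
t=2.200: state=(3.702)
t=2.400: state=(4.017)
t=2.600: state=(4.316)
t=2.800: state=(4.594)
t=3.000: state=(4.848)
t=3.200: state=(5.076)
t=3.400: state=(5.277)

(x) = (5.277)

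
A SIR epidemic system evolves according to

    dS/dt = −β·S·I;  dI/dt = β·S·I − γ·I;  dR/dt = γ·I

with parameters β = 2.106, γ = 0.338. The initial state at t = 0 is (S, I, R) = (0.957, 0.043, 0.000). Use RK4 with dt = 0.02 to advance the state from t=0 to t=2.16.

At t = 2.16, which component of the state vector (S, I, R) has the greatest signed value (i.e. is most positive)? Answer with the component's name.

largest component: I

t=0.000: state=(0.957, 0.043, 0.000)
step 1 (dt=0.02): k1=(-0.087, 0.072, 0.015), k2=(-0.088, 0.073, 0.015), k3=(-0.088, 0.073, 0.015), k4=(-0.089, 0.074, 0.015); state += dt/6·(k1+2k2+2k3+k4)
t=0.020: state=(0.955, 0.044, 0.000)
t=0.040: state=(0.953, 0.046, 0.001)
t=0.060: state=(0.952, 0.048, 0.001)
continuing one RK4 step at a time; state shown every 5 steps (Δt=0.1):
t=0.100: state=(0.948, 0.051, 0.002)
t=0.200: state=(0.937, 0.060, 0.003)
t=0.300: state=(0.924, 0.070, 0.006)
t=0.400: state=(0.909, 0.083, 0.008)
t=0.500: state=(0.892, 0.097, 0.011)
t=0.600: state=(0.873, 0.112, 0.015)
t=0.700: state=(0.851, 0.130, 0.019)
t=0.800: state=(0.826, 0.150, 0.024)
t=0.900: state=(0.799, 0.172, 0.029)
t=1.000: state=(0.768, 0.197, 0.035)
t=1.100: state=(0.735, 0.223, 0.042)
t=1.200: state=(0.699, 0.250, 0.050)
t=1.300: state=(0.661, 0.279, 0.059)
t=1.400: state=(0.622, 0.309, 0.069)
t=1.500: state=(0.581, 0.339, 0.080)
t=1.600: state=(0.539, 0.369, 0.092)
t=1.700: state=(0.497, 0.398, 0.105)
t=1.800: state=(0.456, 0.425, 0.119)
t=1.900: state=(0.416, 0.451, 0.134)
t=2.000: state=(0.377, 0.473, 0.149)
t=2.100: state=(0.341, 0.494, 0.166)
t=2.160: state=(0.320, 0.504, 0.176)
compare at T: S=0.320, I=0.504, R=0.176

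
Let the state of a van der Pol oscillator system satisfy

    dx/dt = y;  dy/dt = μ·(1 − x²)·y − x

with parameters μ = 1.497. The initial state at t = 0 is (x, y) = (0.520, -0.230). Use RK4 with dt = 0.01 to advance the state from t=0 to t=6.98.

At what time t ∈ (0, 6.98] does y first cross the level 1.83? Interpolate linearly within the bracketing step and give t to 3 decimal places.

t = 3.896

t=0.000: state=(0.520, -0.230)
step 1 (dt=0.01): k1=(-0.230, -0.771), k2=(-0.234, -0.775), k3=(-0.234, -0.775), k4=(-0.238, -0.778); state += dt/6·(k1+2k2+2k3+k4)
t=0.010: state=(0.518, -0.238)
t=0.020: state=(0.515, -0.246)
t=0.030: state=(0.513, -0.253)
continuing one RK4 step at a time; state shown every 25 steps (Δt=0.25):
t=0.250: state=(0.436, -0.447)
t=0.500: state=(0.291, -0.728)
t=0.750: state=(0.065, -1.101)
t=1.000: state=(-0.267, -1.566)
t=1.250: state=(-0.712, -1.940)
t=1.500: state=(-1.190, -1.757)
t=1.750: state=(-1.536, -0.962)
t=2.000: state=(-1.677, -0.222)
t=2.250: state=(-1.675, 0.193)
t=2.500: state=(-1.597, 0.408)
t=2.750: state=(-1.477, 0.548)
t=3.000: state=(-1.324, 0.678)
t=3.250: state=(-1.135, 0.841)
t=3.500: state=(-0.897, 1.083)
t=3.750: state=(-0.581, 1.480)
t=3.890: state=(-0.352, 1.813)
next step: t=3.900: state=(-0.334, 1.841) — y has crossed 1.83
linear interpolation between t=3.890 (1.81304) and t=3.900 (1.84060) → t≈3.896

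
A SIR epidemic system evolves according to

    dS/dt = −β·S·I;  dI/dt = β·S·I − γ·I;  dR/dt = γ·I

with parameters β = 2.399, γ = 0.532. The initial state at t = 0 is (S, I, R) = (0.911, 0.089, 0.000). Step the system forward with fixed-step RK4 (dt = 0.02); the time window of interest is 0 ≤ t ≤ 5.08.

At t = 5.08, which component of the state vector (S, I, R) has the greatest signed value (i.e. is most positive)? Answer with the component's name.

largest component: R

t=0.000: state=(0.911, 0.089, 0.000)
step 1 (dt=0.02): k1=(-0.195, 0.147, 0.047), k2=(-0.197, 0.149, 0.048), k3=(-0.197, 0.149, 0.048), k4=(-0.200, 0.151, 0.049); state += dt/6·(k1+2k2+2k3+k4)
t=0.020: state=(0.907, 0.092, 0.001)
t=0.040: state=(0.903, 0.095, 0.002)
t=0.060: state=(0.899, 0.098, 0.003)
continuing one RK4 step at a time; state shown every 10 steps (Δt=0.2):
t=0.200: state=(0.866, 0.123, 0.011)
t=0.400: state=(0.809, 0.165, 0.026)
t=0.600: state=(0.739, 0.215, 0.047)
t=0.800: state=(0.657, 0.270, 0.072)
t=1.000: state=(0.570, 0.326, 0.104)
t=1.200: state=(0.481, 0.377, 0.142)
t=1.400: state=(0.397, 0.419, 0.184)
t=1.600: state=(0.323, 0.447, 0.230)
t=1.800: state=(0.259, 0.462, 0.279)
t=2.000: state=(0.208, 0.464, 0.328)
t=2.200: state=(0.166, 0.457, 0.377)
t=2.400: state=(0.134, 0.441, 0.425)
t=2.600: state=(0.109, 0.420, 0.471)
t=2.800: state=(0.090, 0.396, 0.514)
t=3.000: state=(0.075, 0.370, 0.555)
t=3.200: state=(0.063, 0.344, 0.593)
t=3.400: state=(0.054, 0.318, 0.628)
t=3.600: state=(0.046, 0.293, 0.661)
t=3.800: state=(0.040, 0.269, 0.691)
t=4.000: state=(0.036, 0.246, 0.718)
t=4.200: state=(0.032, 0.225, 0.743)
t=4.400: state=(0.029, 0.205, 0.766)
t=4.600: state=(0.026, 0.187, 0.787)
t=4.800: state=(0.024, 0.170, 0.806)
t=5.000: state=(0.022, 0.155, 0.823)
t=5.080: state=(0.022, 0.149, 0.830)
compare at T: S=0.022, I=0.149, R=0.830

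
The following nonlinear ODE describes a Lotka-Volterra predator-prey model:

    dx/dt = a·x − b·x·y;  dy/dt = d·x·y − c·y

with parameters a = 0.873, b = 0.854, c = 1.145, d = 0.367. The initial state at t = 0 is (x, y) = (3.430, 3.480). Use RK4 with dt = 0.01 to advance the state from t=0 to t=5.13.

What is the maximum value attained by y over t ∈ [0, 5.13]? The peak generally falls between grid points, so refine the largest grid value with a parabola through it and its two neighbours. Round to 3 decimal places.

max y = 3.489

t=0.000: state=(3.430, 3.480)
step 1 (dt=0.01): k1=(-7.199, 0.396), k2=(-7.129, 0.350), k3=(-7.130, 0.351), k4=(-7.060, 0.305); state += dt/6·(k1+2k2+2k3+k4)
t=0.010: state=(3.359, 3.484)
t=0.020: state=(3.289, 3.486)
t=0.030: state=(3.220, 3.488)
continuing one RK4 step at a time; state shown every 20 steps (Δt=0.2):
t=0.200: state=(2.260, 3.400)
t=0.400: state=(1.542, 3.102)
t=0.600: state=(1.116, 2.716)
t=0.800: state=(0.865, 2.321)
t=1.000: state=(0.715, 1.955)
t=1.200: state=(0.627, 1.633)
t=1.400: state=(0.579, 1.357)
t=1.600: state=(0.558, 1.125)
t=1.800: state=(0.558, 0.932)
t=2.000: state=(0.574, 0.773)
t=2.200: state=(0.606, 0.642)
t=2.400: state=(0.653, 0.535)
t=2.600: state=(0.715, 0.447)
t=2.800: state=(0.794, 0.376)
t=3.000: state=(0.891, 0.318)
t=3.200: state=(1.010, 0.271)
t=3.400: state=(1.152, 0.233)
t=3.600: state=(1.321, 0.203)
t=3.800: state=(1.523, 0.179)
t=4.000: state=(1.762, 0.161)
t=4.200: state=(2.043, 0.147)
t=4.400: state=(2.375, 0.138)
t=4.600: state=(2.764, 0.132)
t=4.800: state=(3.218, 0.131)
t=5.000: state=(3.747, 0.134)
t=5.130: state=(4.134, 0.139)
largest grid value and its neighbours: y(0.040)=3.48869, y(0.050)=3.48869, y(0.060)=3.48786
parabola through these three points peaks at t≈0.045 with y≈3.48879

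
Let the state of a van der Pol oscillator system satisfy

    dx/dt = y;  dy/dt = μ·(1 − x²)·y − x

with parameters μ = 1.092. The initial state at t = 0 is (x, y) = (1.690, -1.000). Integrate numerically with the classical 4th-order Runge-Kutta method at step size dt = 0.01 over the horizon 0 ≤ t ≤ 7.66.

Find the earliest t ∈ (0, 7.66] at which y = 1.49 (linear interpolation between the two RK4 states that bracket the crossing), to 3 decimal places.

t=0.000: state=(1.690, -1.000)
step 1 (dt=0.01): k1=(-1.000, 0.337), k2=(-0.998, 0.320), k3=(-0.998, 0.320), k4=(-0.997, 0.304); state += dt/6·(k1+2k2+2k3+k4)
t=0.010: state=(1.680, -0.997)
t=0.020: state=(1.670, -0.994)
t=0.030: state=(1.660, -0.991)
continuing one RK4 step at a time; state shown every 25 steps (Δt=0.25):
t=0.250: state=(1.443, -0.998)
t=0.500: state=(1.181, -1.119)
t=0.750: state=(0.874, -1.355)
t=1.000: state=(0.490, -1.747)
t=1.250: state=(-0.015, -2.318)
t=1.500: state=(-0.667, -2.840)
t=1.750: state=(-1.364, -2.530)
t=2.000: state=(-1.848, -1.278)
t=2.250: state=(-2.026, -0.252)
t=2.500: state=(-2.020, 0.235)
t=2.750: state=(-1.931, 0.449)
t=3.000: state=(-1.803, 0.568)
t=3.250: state=(-1.649, 0.666)
t=3.500: state=(-1.469, 0.776)
t=3.750: state=(-1.258, 0.919)
t=4.000: state=(-1.004, 1.124)
t=4.250: state=(-0.688, 1.432)
t=4.280: state=(-0.644, 1.479)
next step: t=4.290: state=(-0.629, 1.495) — y has crossed 1.49
linear interpolation between t=4.280 (1.47862) and t=4.290 (1.49464) → t≈4.287

t = 4.287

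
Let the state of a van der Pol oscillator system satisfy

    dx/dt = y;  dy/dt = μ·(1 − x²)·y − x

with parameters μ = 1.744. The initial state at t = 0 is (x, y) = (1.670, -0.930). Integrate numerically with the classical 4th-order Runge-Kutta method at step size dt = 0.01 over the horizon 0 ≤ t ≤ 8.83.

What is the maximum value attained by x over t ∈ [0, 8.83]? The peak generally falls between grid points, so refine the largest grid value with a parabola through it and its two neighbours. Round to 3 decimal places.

max x = 2.018

t=0.000: state=(1.670, -0.930)
step 1 (dt=0.01): k1=(-0.930, 1.231), k2=(-0.924, 1.192), k3=(-0.924, 1.193), k4=(-0.918, 1.154); state += dt/6·(k1+2k2+2k3+k4)
t=0.010: state=(1.661, -0.918)
t=0.020: state=(1.652, -0.907)
t=0.030: state=(1.643, -0.896)
continuing one RK4 step at a time; state shown every 50 steps (Δt=0.5):
t=0.500: state=(1.261, -0.832)
t=1.000: state=(0.751, -1.315)
t=1.500: state=(-0.251, -2.967)
t=2.000: state=(-1.794, -1.773)
t=2.500: state=(-2.011, 0.212)
t=3.000: state=(-1.846, 0.397)
t=3.500: state=(-1.626, 0.490)
t=4.000: state=(-1.347, 0.644)
t=4.500: state=(-0.950, 0.996)
t=5.000: state=(-0.236, 2.069)
t=5.500: state=(1.259, 3.285)
t=6.000: state=(2.015, 0.117)
t=6.500: state=(1.911, -0.356)
t=7.000: state=(1.707, -0.454)
t=7.500: state=(1.452, -0.578)
t=8.000: state=(1.108, -0.834)
t=8.500: state=(0.547, -1.545)
t=8.830: state=(-0.136, -2.718)
largest grid value and its neighbours: x(6.040)=2.01769, x(6.050)=2.01781, x(6.060)=2.01772
parabola through these three points peaks at t≈6.051 with x≈2.01781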